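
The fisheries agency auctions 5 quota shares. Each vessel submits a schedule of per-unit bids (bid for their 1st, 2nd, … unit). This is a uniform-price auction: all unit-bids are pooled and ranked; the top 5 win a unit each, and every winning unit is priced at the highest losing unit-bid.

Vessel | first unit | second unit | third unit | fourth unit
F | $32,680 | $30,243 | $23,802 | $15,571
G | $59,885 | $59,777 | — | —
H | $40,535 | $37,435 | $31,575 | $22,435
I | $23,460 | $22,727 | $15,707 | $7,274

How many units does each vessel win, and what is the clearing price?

F 1, G 2, H 2; clearing price $31,575

Merging the schedules and taking the best 5: 59,885 (G-1), 59,777 (G-2), 40,535 (H-1), 37,435 (H-2), 32,680 (F-1)
First bid not allocated: $31,575.
Allocation: F 1, G 2, H 2.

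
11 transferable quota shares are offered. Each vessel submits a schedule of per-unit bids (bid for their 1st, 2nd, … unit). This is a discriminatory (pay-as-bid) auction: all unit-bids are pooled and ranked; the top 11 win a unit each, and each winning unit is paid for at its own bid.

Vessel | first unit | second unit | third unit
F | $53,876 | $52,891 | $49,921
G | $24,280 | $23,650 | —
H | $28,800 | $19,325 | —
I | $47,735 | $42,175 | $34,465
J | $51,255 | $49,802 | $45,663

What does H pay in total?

H pays $28,800

All unit-bids, highest first — top 11: 53,876 (F-1), 52,891 (F-2), 51,255 (J-1), 49,921 (F-3), 49,802 (J-2), 47,735 (I-1), 45,663 (J-3), 42,175 (I-2), 34,465 (I-3), 28,800 (H-1), 24,280 (G-1)
Next rejected bid: $23,650 (not a price — pay-as-bid).
H's winning unit-bids: 28,800 = $28,800.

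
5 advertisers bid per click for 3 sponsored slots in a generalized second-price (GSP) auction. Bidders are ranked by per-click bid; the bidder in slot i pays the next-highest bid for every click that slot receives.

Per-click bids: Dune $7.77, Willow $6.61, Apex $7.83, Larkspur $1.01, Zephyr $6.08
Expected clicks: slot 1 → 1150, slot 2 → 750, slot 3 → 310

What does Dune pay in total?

Sorting advertisers: $7.83 (Apex) > $7.77 (Dune) > $6.61 (Willow) > $6.08 (Zephyr) > …
Dune holds slot 2 → pays next bid $6.61 × 750 clicks = $4957.50.

Dune pays $4957.50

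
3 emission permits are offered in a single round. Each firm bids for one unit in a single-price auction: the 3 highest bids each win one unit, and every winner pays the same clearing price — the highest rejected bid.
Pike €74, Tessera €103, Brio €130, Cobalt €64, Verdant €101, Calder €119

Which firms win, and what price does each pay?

Bids ranked high→low: 130 (Brio), 119 (Calder), 103 (Tessera), 101 (Verdant), 74 (Pike), …
Winners (3 units): Brio, Calder, Tessera.
Clearing price = highest rejected bid = €101.

Brio, Calder, Tessera; each pays €101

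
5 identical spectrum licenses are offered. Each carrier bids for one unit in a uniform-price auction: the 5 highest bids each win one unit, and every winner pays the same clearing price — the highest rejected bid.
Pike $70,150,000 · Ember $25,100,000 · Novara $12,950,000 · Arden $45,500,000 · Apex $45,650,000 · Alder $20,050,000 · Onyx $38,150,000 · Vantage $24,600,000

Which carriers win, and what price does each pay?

Sorting: 70,150,000 (Pike), 45,650,000 (Apex), 45,500,000 (Arden), 38,150,000 (Onyx), 25,100,000 (Ember), 24,600,000 (Vantage), 20,050,000 (Alder), …
The 5 highest are Pike, Apex, Arden, Onyx, Ember.
Clearing price = highest rejected bid = $24,600,000.

Pike, Apex, Arden, Onyx, Ember; each pays $24,600,000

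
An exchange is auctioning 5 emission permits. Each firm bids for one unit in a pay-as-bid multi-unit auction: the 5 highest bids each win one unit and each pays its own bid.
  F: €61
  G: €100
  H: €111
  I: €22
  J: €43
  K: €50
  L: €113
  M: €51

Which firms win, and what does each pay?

L €113, H €111, G €100, F €61, M €51

Bids ranked high→low: 113 (L), 111 (H), 100 (G), 61 (F), 51 (M), 50 (K), 43 (J), …
The 5 highest are L, H, G, F, M.
Each winner pays its own bid: L €113, H €111, G €100, F €61, M €51.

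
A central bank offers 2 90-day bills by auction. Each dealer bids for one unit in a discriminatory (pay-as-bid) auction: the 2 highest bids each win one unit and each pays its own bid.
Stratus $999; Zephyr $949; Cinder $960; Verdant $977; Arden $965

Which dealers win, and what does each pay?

Bids ranked high→low: 999 (Stratus), 977 (Verdant), 965 (Arden), 960 (Cinder), …
Winners (2 units): Stratus, Verdant.
Each winner pays its own bid: Stratus $999, Verdant $977.

Stratus $999, Verdant $977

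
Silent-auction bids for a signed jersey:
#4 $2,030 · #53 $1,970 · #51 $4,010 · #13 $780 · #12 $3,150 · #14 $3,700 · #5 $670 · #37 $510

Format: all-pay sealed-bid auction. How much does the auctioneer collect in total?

All-pay sealed-bid auction: the highest bidder wins the item, but every bidder pays their own bid.
Bids in order: 4,010 (#51) > 3,700 (#14) > 3,150 (#12) > 2,030 (#4) > 1,970 (#53) > 780 (#13) > …
#51 wins with the top bid; all bids are sunk regardless.
Every bidder forfeits their bid regardless of winning.
Revenue = 2,030 + 1,970 + 4,010 + 780 + 3,150 + 3,700 + 670 + 510 = $16,820.

Total revenue: $16,820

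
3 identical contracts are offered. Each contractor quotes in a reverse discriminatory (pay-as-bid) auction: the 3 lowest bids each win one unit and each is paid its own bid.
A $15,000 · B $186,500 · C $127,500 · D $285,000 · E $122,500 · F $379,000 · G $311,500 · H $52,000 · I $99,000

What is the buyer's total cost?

Total cost: $166,000

Bids ranked low→high: 15,000 (A), 52,000 (H), 99,000 (I), 122,500 (E), 127,500 (C), …
The 3 lowest are A, H, I.
Total cost = 15,000 + 52,000 + 99,000 = $166,000.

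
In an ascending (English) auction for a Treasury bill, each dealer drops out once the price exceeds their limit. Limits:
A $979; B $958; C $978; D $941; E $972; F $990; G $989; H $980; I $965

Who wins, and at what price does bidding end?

F wins at $989

Limits ranked: 990 (F) > 989 (G) > 980 (H) > 979 (A) > 978 (C) > 972 (E) > …
G is the last rival to drop out, at $989; F remains and wins at that price.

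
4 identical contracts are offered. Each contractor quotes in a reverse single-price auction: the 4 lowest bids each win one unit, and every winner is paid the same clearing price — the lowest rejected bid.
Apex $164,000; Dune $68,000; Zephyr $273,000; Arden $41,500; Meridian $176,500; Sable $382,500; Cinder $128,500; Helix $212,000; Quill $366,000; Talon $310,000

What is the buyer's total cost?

Sorting: 41,500 (Arden), 68,000 (Dune), 128,500 (Cinder), 164,000 (Apex), 176,500 (Meridian), 212,000 (Helix), …
Winners (4 units): Arden, Dune, Cinder, Apex.
Clearing price = lowest rejected bid = $176,500.
Total cost = 4 × $176,500 = $706,000.

Total cost: $706,000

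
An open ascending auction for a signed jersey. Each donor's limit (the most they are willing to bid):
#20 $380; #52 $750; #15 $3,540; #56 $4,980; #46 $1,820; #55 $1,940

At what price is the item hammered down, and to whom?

#56 wins at $3,540

Limits ranked: 4,980 (#56) > 3,540 (#15) > 1,940 (#55) > 1,820 (#46) > 750 (#52) > 380 (#20)
#15 is the last rival to drop out, at $3,540; #56 remains and wins at that price.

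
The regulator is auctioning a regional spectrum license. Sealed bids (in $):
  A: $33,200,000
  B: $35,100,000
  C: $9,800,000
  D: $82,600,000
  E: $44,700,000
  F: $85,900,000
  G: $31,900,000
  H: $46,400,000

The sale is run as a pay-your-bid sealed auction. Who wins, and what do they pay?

F pays $85,900,000

Pay-your-bid sealed auction: the highest bidder wins and pays their own bid.
Bids in order: 85,900,000 (F) > 82,600,000 (D) > 46,400,000 (H) > 44,700,000 (E) > 35,100,000 (B) > 33,200,000 (A) > …
First-price: F pays what they bid, $85,900,000.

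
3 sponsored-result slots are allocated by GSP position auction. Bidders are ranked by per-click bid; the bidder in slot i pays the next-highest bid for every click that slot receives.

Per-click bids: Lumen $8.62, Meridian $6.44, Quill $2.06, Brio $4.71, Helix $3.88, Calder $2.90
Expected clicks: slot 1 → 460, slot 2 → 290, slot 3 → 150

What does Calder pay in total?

Per-click bids in order: $8.62 (Lumen) > $6.44 (Meridian) > $4.71 (Brio) > $3.88 (Helix) > …
Calder ranks below slot 3 → no slot, pays nothing.

Calder pays $0.00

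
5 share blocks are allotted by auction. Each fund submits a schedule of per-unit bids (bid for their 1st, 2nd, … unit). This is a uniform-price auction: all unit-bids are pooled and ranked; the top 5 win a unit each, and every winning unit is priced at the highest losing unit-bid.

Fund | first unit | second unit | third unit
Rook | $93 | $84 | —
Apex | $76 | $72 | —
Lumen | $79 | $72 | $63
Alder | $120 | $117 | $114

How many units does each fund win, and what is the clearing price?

Alder 3, Rook 2; clearing price $79

All unit-bids, highest first — top 5: 120 (Alder-1), 117 (Alder-2), 114 (Alder-3), 93 (Rook-1), 84 (Rook-2)
First bid not allocated: $79.
Allocation: Alder 3, Rook 2.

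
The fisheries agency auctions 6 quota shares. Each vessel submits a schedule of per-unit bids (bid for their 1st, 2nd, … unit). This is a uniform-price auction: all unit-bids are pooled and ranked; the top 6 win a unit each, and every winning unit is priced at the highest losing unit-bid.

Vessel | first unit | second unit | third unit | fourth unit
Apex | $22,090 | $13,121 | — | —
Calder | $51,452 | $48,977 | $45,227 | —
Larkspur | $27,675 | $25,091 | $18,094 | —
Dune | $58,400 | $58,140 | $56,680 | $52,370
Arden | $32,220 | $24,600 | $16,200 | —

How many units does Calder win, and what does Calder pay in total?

All unit-bids, highest first — top 6: 58,400 (Dune-1), 58,140 (Dune-2), 56,680 (Dune-3), 52,370 (Dune-4), 51,452 (Calder-1), 48,977 (Calder-2)
First bid not allocated: $45,227.
Calder wins 2 unit(s) at $45,227 each.

Calder: 2 units, pays $90,454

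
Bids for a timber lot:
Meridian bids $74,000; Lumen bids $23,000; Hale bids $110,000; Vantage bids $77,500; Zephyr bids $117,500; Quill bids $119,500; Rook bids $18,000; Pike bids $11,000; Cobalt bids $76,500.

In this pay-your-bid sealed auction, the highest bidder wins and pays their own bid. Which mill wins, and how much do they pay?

Rule: the highest bidder wins and pays their own bid.
Sorting bids: 119,500 (Quill) > 117,500 (Zephyr) > 110,000 (Hale) > 77,500 (Vantage) > 76,500 (Cobalt) > 74,000 (Meridian) > …
Quill is highest → pays own bid, $119,500.

Quill pays $119,500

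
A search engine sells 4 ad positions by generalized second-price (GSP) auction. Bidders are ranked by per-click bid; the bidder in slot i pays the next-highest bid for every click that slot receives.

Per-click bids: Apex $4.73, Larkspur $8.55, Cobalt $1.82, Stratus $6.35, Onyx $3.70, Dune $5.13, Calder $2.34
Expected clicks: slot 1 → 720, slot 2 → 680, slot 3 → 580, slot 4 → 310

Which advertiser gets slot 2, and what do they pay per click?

Sorting advertisers: $8.55 (Larkspur) > $6.35 (Stratus) > $5.13 (Dune) > $4.73 (Apex) > $3.70 (Onyx) > …
Slot 2 goes to the second-ranked bidder, Stratus, who pays the next bid down: $5.13/click.

Stratus; $5.13 per click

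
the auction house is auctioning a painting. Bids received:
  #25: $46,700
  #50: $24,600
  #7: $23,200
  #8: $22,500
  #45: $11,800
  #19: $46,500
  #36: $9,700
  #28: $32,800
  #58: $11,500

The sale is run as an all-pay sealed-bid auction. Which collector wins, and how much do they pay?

#25 pays $46,700

Bids in order: 46,700 (#25) > 46,500 (#19) > 32,800 (#28) > 24,600 (#50) > 23,200 (#7) > 22,500 (#8) > …
#25 is highest and takes the item; every bidder forfeits their bid.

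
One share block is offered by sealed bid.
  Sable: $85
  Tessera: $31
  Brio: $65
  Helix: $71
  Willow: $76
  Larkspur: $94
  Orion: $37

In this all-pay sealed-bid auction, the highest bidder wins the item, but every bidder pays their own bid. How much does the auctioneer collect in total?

Total revenue: $459

Bids ranked: 94 (Larkspur) > 85 (Sable) > 76 (Willow) > 71 (Helix) > 65 (Brio) > 37 (Orion) > …
Every bidder forfeits their bid regardless of winning.
Revenue = 85 + 31 + 65 + 71 + 76 + 94 + 37 = $459.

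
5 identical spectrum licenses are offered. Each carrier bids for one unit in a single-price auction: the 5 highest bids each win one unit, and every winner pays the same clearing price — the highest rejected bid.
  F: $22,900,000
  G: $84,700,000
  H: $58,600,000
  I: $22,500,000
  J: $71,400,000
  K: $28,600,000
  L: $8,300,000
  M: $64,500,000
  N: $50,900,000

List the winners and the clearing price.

G, J, M, H, N; each pays $28,600,000

Ordering the bids: 84,700,000 (G), 71,400,000 (J), 64,500,000 (M), 58,600,000 (H), 50,900,000 (N), 28,600,000 (K), 22,900,000 (F), …
Winners (5 units): G, J, M, H, N.
First losing bid is K's $28,600,000, which sets the uniform price.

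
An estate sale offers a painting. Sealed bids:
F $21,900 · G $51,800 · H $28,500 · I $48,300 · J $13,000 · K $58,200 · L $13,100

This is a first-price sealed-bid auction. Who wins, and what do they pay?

Bids in order: 58,200 (K) > 51,800 (G) > 48,300 (I) > 28,500 (H) > 21,900 (F) > 13,100 (L) > …
K has the highest bid and pays exactly that: $58,200.

K pays $58,200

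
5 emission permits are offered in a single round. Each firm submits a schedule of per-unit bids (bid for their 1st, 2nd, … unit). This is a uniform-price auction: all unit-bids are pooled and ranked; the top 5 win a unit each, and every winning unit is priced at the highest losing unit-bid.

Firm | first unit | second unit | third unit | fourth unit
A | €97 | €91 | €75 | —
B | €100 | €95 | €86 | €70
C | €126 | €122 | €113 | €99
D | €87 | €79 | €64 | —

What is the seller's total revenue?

All unit-bids, highest first — top 5: 126 (C-1), 122 (C-2), 113 (C-3), 100 (B-1), 99 (C-4)
Highest rejected unit-bid = €97.
Allocation: B 1, C 4. Every unit priced at €97.
Revenue = 5 × 97 = €485.

Total revenue: €485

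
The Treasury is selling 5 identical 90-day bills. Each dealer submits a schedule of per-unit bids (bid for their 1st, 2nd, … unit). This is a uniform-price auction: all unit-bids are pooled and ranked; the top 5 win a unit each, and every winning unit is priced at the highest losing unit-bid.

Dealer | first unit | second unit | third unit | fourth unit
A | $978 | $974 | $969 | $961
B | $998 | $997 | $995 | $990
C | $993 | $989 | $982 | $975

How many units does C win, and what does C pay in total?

Merging the schedules and taking the best 5: 998 (B-1), 997 (B-2), 995 (B-3), 993 (C-1), 990 (B-4)
The (k+1)-th unit-bid is $989.
C wins 1 unit(s) at $989 each.

C: 1 unit, pays $989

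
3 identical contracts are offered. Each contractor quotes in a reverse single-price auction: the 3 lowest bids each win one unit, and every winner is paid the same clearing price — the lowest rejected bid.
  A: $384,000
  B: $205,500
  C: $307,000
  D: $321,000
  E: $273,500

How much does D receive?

D is paid $0

Bids ranked low→high: 205,500 (B), 273,500 (E), 307,000 (C), 321,000 (D), 384,000 (A)
Winners (3 units): B, E, C.
Clearing price = lowest rejected bid = $321,000.
D does not win → is paid $0.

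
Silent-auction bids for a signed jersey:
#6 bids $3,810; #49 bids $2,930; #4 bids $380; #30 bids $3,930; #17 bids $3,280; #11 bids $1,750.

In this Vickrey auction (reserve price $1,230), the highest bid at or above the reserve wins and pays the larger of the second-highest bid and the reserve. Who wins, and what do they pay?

Vickrey auction (reserve price $1,230): the highest bid at or above the reserve wins and pays the larger of the second-highest bid and the reserve.
Sorting bids: 3,930 (#30) > 3,810 (#6) > 3,280 (#17) > 2,930 (#49) > 1,750 (#11) > 380 (#4)
#30 has the top bid at or above the reserve ($3,930).
max(second-highest $3,810, reserve $1,230) = $3,810; the reserve does not bind.

#30 pays $3,810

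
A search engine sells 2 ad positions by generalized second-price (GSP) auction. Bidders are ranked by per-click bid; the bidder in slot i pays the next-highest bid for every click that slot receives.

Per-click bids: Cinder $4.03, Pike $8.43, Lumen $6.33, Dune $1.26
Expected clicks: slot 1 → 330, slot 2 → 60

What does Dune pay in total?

Dune pays $0.00

Sorting advertisers: $8.43 (Pike) > $6.33 (Lumen) > $4.03 (Cinder) > …
Dune ranks below slot 2 → no slot, pays nothing.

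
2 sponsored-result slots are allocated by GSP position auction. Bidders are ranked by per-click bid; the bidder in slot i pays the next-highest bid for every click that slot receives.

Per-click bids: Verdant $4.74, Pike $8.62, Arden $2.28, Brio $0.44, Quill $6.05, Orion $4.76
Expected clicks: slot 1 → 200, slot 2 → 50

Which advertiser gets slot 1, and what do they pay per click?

Pike; $6.05 per click

Per-click bids in order: $8.62 (Pike) > $6.05 (Quill) > $4.76 (Orion) > …
Slot 1 goes to the first-ranked bidder, Pike, who pays the next bid down: $6.05/click.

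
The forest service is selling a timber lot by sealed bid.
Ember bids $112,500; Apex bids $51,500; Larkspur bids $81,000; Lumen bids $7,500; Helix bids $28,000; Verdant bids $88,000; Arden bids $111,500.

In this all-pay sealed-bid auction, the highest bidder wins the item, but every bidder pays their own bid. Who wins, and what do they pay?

Rule: the highest bidder wins the item, but every bidder pays their own bid.
Bids ranked: 112,500 (Ember) > 111,500 (Arden) > 88,000 (Verdant) > 81,000 (Larkspur) > 51,500 (Apex) > 28,000 (Helix) > …
Ember wins with the top bid; all bids are sunk regardless.

Ember pays $112,500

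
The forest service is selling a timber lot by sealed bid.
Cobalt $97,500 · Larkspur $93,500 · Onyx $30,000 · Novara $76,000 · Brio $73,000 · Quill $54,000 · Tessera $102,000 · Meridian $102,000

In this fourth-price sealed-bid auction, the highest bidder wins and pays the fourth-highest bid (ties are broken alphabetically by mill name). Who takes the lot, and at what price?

Meridian pays $93,500

Fourth-price sealed-bid auction: the highest bidder wins and pays the fourth-highest bid.
Bids ranked: 102,000 (Meridian) > 102,000 (Tessera) > 97,500 (Cobalt) > 93,500 (Larkspur) > 76,000 (Novara) > 73,000 (Brio) > …
Meridian and Tessera tie at $102,000; tie-break gives it to Meridian.
Meridian wins; payment is bid #4 in the ranking = $93,500.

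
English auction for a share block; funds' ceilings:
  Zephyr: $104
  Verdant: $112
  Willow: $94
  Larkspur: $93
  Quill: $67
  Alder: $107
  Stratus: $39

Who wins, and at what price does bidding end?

Verdant wins at $107

Sorting limits: 112 (Verdant) > 107 (Alder) > 104 (Zephyr) > 94 (Willow) > 93 (Larkspur) > 67 (Quill) > …
Alder is the last rival to drop out, at $107; Verdant remains and wins at that price.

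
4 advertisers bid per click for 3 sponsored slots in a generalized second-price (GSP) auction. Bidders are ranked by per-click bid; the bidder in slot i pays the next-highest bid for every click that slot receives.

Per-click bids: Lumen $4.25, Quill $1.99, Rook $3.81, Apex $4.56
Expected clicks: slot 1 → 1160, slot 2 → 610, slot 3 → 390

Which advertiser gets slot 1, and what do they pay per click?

Ranked by bid: $4.56 (Apex) > $4.25 (Lumen) > $3.81 (Rook) > $1.99 (Quill)
Slot 1 goes to the first-ranked bidder, Apex, who pays the next bid down: $4.25/click.

Apex; $4.25 per click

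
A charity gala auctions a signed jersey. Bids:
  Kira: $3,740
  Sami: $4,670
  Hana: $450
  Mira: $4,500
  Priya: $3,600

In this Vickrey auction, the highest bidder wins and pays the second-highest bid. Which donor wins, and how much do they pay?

Rule: the highest bidder wins and pays the second-highest bid.
Bids in order: 4,670 (Sami) > 4,500 (Mira) > 3,740 (Kira) > 3,600 (Priya) > 450 (Hana)
Sami is highest; pays the second-highest bid, $4,500.

Sami pays $4,500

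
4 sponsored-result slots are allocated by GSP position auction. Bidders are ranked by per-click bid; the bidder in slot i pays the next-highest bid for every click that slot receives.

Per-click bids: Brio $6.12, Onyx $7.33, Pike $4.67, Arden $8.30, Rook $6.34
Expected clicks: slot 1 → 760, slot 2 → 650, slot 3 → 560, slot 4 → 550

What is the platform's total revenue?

Total revenue: $15687.50

Sorting advertisers: $8.30 (Arden) > $7.33 (Onyx) > $6.34 (Rook) > $6.12 (Brio) > $4.67 (Pike)
Slot 1: Arden pays $7.33 × 760 = $5570.80
Slot 2: Onyx pays $6.34 × 650 = $4121.00
Slot 3: Rook pays $6.12 × 560 = $3427.20
Slot 4: Brio pays $4.67 × 550 = $2568.50
Total = $15687.50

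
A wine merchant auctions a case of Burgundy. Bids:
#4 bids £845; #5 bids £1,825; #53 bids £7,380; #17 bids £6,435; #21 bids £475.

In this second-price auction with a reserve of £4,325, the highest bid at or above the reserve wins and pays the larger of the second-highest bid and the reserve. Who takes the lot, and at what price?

#53 pays £6,435

Rule: the highest bid at or above the reserve wins and pays the larger of the second-highest bid and the reserve.
Bids in order: 7,380 (#53) > 6,435 (#17) > 1,825 (#5) > 845 (#4) > 475 (#21)
Highest eligible bid: #53 at £7,380.
Second-highest bid £6,435 exceeds the reserve £4,325 → payment £6,435.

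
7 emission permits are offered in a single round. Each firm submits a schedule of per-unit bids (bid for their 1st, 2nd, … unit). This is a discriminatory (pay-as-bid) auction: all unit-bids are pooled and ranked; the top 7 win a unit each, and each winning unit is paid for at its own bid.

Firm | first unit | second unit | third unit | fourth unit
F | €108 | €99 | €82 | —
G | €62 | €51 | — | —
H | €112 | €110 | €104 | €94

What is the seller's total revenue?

All unit-bids, highest first — top 7: 112 (H-1), 110 (H-2), 108 (F-1), 104 (H-3), 99 (F-2), 94 (H-4), 82 (F-3)
Next rejected bid: €62 (not a price — pay-as-bid).
Each winning unit pays its own bid.
Revenue = 112 + 110 + 108 + 104 + 99 + 94 + 82 = €709.

Total revenue: €709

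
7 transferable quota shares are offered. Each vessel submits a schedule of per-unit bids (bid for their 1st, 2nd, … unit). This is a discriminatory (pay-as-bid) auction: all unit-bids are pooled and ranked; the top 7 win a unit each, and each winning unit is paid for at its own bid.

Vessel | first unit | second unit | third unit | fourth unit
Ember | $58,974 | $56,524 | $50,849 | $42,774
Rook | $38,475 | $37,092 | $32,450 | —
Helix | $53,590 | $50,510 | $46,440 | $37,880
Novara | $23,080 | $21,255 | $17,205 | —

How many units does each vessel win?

All unit-bids, highest first — top 7: 58,974 (Ember-1), 56,524 (Ember-2), 53,590 (Helix-1), 50,849 (Ember-3), 50,510 (Helix-2), 46,440 (Helix-3), 42,774 (Ember-4)
Next rejected bid: $38,475 (not a price — pay-as-bid).
Allocation: Ember 4, Helix 3.

Ember 4, Helix 3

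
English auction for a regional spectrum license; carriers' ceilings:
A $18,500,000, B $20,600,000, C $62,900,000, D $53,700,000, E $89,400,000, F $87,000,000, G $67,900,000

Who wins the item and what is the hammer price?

E wins at $87,000,000

Rule: the price rises until one bidder remains; the winner pays the price at which the last rival dropped out.
Limits in order: 89,400,000 (E) > 87,000,000 (F) > 67,900,000 (G) > 62,900,000 (C) > 53,700,000 (D) > 20,600,000 (B) > …
Once the price passes $87,000,000, only E is left; the hammer falls at F's limit of $87,000,000.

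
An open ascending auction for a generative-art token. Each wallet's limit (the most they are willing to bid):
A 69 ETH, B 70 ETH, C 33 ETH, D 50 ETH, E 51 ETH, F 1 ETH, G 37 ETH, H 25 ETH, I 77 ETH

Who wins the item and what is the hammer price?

I wins at 70 ETH

Limits in order: 77 (I) > 70 (B) > 69 (A) > 51 (E) > 50 (D) > 37 (G) > …
B is the last rival to drop out, at 70 ETH; I remains and wins at that price.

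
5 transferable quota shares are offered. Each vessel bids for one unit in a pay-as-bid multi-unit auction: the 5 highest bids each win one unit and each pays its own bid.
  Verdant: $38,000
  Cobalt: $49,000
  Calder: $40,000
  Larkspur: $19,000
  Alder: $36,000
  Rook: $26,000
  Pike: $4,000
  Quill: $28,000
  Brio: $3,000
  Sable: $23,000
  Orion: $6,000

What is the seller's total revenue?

Bids ranked high→low: 49,000 (Cobalt), 40,000 (Calder), 38,000 (Verdant), 36,000 (Alder), 28,000 (Quill), 26,000 (Rook), 23,000 (Sable), …
The 5 highest are Cobalt, Calder, Verdant, Alder, Quill.
Total revenue = 49,000 + 40,000 + 38,000 + 36,000 + 28,000 = $191,000.

Total revenue: $191,000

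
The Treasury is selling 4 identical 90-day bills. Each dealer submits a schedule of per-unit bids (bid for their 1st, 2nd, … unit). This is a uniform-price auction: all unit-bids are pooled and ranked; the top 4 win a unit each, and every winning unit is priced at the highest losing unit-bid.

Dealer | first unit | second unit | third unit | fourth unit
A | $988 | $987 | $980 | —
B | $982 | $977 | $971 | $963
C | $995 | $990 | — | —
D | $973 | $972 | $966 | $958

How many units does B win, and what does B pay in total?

B: 0 units, pays $0

Merging the schedules and taking the best 4: 995 (C-1), 990 (C-2), 988 (A-1), 987 (A-2)
First bid not allocated: $982.
B wins 0 unit(s) at $982 each.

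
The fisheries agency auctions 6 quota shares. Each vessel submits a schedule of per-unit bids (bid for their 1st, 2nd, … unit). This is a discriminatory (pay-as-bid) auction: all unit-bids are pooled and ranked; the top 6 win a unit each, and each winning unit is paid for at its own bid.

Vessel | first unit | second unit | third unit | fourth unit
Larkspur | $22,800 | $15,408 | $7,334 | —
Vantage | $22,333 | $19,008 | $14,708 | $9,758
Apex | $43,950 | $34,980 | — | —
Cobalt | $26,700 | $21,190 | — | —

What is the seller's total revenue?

Total revenue: $171,953

Merging the schedules and taking the best 6: 43,950 (Apex-1), 34,980 (Apex-2), 26,700 (Cobalt-1), 22,800 (Larkspur-1), 22,333 (Vantage-1), 21,190 (Cobalt-2)
Next rejected bid: $19,008 (not a price — pay-as-bid).
Each winning unit pays its own bid.
Revenue = 43,950 + 34,980 + 26,700 + 22,800 + 22,333 + 21,190 = $171,953.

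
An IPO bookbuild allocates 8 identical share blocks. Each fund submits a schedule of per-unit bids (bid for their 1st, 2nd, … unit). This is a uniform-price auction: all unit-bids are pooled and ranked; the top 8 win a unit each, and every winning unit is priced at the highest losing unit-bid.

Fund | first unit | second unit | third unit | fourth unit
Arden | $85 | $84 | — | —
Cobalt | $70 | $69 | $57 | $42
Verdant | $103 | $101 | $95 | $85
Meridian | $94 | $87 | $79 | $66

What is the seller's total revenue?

Total revenue: $632

All unit-bids, highest first — top 8: 103 (Verdant-1), 101 (Verdant-2), 95 (Verdant-3), 94 (Meridian-1), 87 (Meridian-2), 85 (Arden-1), 85 (Verdant-4), 84 (Arden-2)
The (k+1)-th unit-bid is $79.
Allocation: Arden 2, Meridian 2, Verdant 4. Every unit priced at $79.
Revenue = 8 × 79 = $632.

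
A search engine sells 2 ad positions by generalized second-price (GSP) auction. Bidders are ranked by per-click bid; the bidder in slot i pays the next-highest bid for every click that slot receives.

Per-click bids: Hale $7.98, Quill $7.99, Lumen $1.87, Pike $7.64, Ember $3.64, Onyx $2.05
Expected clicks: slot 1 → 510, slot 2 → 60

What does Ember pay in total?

Ember pays $0.00

Per-click bids in order: $7.99 (Quill) > $7.98 (Hale) > $7.64 (Pike) > …
Ember ranks below slot 2 → no slot, pays nothing.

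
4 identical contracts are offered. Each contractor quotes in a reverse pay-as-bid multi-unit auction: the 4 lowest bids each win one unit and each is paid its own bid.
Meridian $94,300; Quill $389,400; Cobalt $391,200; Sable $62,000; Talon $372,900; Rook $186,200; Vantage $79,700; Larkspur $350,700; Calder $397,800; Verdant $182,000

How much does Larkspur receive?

Larkspur is paid $0

Bids ranked low→high: 62,000 (Sable), 79,700 (Vantage), 94,300 (Meridian), 182,000 (Verdant), 186,200 (Rook), 350,700 (Larkspur), …
The 4 lowest are Sable, Vantage, Meridian, Verdant.
Larkspur does not win → $0.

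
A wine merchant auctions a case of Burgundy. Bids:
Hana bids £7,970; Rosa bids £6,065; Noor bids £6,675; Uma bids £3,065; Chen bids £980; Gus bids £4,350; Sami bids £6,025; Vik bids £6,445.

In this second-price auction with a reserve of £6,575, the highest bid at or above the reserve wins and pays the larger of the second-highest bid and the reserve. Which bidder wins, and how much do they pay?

Hana pays £6,675

Rule: the highest bid at or above the reserve wins and pays the larger of the second-highest bid and the reserve.
Bids ranked: 7,970 (Hana) > 6,675 (Noor) > 6,445 (Vik) > 6,065 (Rosa) > 6,025 (Sami) > 4,350 (Gus) > …
Highest eligible bid: Hana at £7,970.
Second-highest bid £6,675 exceeds the reserve £6,575 → payment £6,675.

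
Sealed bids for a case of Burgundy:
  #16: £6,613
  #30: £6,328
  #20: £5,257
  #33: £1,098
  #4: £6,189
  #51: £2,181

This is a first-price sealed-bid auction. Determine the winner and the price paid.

#16 pays £6,613

Sorting bids: 6,613 (#16) > 6,328 (#30) > 6,189 (#4) > 5,257 (#20) > 2,181 (#51) > 1,098 (#33)
#16 has the highest bid and pays exactly that: £6,613.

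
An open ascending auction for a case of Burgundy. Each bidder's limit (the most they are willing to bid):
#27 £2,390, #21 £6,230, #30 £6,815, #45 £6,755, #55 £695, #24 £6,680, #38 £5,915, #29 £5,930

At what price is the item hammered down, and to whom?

Sorting limits: 6,815 (#30) > 6,755 (#45) > 6,680 (#24) > 6,230 (#21) > 5,930 (#29) > 5,915 (#38) > …
#45 is the last rival to drop out, at £6,755; #30 remains and wins at that price.

#30 wins at £6,755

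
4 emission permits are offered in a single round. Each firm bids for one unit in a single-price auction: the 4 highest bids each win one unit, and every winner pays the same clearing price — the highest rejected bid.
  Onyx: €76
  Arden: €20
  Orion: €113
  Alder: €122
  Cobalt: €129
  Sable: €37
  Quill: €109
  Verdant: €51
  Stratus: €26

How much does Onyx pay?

Onyx pays €0

Ordering the bids: 129 (Cobalt), 122 (Alder), 113 (Orion), 109 (Quill), 76 (Onyx), 51 (Verdant), …
Winners (4 units): Cobalt, Alder, Orion, Quill.
Highest unsuccessful bid: €76 → clearing price.
Onyx does not win → pays €0.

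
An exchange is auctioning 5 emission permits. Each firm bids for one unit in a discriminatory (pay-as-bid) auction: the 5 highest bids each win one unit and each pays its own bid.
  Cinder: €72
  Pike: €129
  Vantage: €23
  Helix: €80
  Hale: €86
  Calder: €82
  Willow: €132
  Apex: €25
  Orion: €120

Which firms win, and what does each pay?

Bids ranked high→low: 132 (Willow), 129 (Pike), 120 (Orion), 86 (Hale), 82 (Calder), 80 (Helix), 72 (Cinder), …
Top 5: Willow, Pike, Orion, Hale, Calder.
Each winner pays its own bid: Willow €132, Pike €129, Orion €120, Hale €86, Calder €82.

Willow €132, Pike €129, Orion €120, Hale €86, Calder €82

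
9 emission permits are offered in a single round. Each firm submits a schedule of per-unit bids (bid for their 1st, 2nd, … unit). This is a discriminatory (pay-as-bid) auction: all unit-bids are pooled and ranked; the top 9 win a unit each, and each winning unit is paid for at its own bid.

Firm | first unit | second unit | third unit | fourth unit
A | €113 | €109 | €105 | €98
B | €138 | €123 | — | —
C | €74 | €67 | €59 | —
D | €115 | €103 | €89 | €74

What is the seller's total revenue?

Total revenue: €993

All unit-bids, highest first — top 9: 138 (B-1), 123 (B-2), 115 (D-1), 113 (A-1), 109 (A-2), 105 (A-3), 103 (D-2), 98 (A-4), 89 (D-3)
Next rejected bid: €74 (not a price — pay-as-bid).
Each winning unit pays its own bid.
Revenue = 138 + 123 + 115 + 113 + 109 + 105 + 103 + 98 + 89 = €993.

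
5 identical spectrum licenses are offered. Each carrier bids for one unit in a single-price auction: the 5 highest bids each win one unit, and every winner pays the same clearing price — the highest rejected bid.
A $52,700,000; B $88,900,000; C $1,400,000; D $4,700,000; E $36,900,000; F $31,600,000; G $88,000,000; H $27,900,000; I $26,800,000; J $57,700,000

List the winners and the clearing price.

Ordering the bids: 88,900,000 (B), 88,000,000 (G), 57,700,000 (J), 52,700,000 (A), 36,900,000 (E), 31,600,000 (F), 27,900,000 (H), …
The 5 highest are B, G, J, A, E.
Highest unsuccessful bid: $31,600,000 → clearing price.

B, G, J, A, E; each pays $31,600,000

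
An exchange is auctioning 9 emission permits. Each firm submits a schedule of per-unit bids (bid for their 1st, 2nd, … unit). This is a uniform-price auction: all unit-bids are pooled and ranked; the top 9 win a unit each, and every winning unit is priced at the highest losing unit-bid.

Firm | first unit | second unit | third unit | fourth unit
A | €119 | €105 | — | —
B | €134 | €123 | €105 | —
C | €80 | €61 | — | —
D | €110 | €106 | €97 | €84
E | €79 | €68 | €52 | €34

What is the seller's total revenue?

Total revenue: €720

Merging the schedules and taking the best 9: 134 (B-1), 123 (B-2), 119 (A-1), 110 (D-1), 106 (D-2), 105 (A-2), 105 (B-3), 97 (D-3), 84 (D-4)
The (k+1)-th unit-bid is €80.
Allocation: A 2, B 3, D 4. Every unit priced at €80.
Revenue = 9 × 80 = €720.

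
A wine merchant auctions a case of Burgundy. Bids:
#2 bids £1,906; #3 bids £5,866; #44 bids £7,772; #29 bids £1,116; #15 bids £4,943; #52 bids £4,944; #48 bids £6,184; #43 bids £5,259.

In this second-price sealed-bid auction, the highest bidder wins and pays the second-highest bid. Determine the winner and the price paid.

#44 pays £6,184

Bids ranked: 7,772 (#44) > 6,184 (#48) > 5,866 (#3) > 5,259 (#43) > 4,944 (#52) > 4,943 (#15) > …
Second-price: #44 pays #48's bid of £6,184.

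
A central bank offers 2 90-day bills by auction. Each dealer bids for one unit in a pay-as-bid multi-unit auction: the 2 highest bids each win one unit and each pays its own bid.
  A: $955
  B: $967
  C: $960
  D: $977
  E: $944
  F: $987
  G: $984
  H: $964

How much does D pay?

D pays $0

Bids ranked high→low: 987 (F), 984 (G), 977 (D), 967 (B), …
Winners (2 units): F, G.
D does not win → $0.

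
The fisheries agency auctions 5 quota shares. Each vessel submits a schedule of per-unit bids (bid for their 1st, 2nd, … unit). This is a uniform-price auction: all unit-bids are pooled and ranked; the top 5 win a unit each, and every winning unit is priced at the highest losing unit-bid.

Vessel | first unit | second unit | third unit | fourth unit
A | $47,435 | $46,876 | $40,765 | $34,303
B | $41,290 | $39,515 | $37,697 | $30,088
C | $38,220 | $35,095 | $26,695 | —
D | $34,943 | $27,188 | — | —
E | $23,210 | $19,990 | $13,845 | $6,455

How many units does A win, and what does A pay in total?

Merging the schedules and taking the best 5: 47,435 (A-1), 46,876 (A-2), 41,290 (B-1), 40,765 (A-3), 39,515 (B-2)
The (k+1)-th unit-bid is $38,220.
A wins 3 unit(s) at $38,220 each.

A: 3 units, pays $114,660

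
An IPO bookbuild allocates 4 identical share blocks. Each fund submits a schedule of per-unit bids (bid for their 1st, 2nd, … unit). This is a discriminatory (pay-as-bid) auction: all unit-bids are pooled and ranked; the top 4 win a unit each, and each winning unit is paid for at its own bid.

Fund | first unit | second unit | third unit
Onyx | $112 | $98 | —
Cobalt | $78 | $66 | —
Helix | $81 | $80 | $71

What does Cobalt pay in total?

Merging the schedules and taking the best 4: 112 (Onyx-1), 98 (Onyx-2), 81 (Helix-1), 80 (Helix-2)
Next rejected bid: $78 (not a price — pay-as-bid).
Cobalt wins no units.

Cobalt pays $0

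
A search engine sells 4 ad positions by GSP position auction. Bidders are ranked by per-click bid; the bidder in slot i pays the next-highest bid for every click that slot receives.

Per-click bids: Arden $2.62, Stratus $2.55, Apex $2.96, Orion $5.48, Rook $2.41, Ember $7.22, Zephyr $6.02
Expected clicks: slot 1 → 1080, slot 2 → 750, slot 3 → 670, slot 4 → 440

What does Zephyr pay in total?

Sorting advertisers: $7.22 (Ember) > $6.02 (Zephyr) > $5.48 (Orion) > $2.96 (Apex) > $2.62 (Arden) > …
Zephyr holds slot 2 → pays next bid $5.48 × 750 clicks = $4110.00.

Zephyr pays $4110.00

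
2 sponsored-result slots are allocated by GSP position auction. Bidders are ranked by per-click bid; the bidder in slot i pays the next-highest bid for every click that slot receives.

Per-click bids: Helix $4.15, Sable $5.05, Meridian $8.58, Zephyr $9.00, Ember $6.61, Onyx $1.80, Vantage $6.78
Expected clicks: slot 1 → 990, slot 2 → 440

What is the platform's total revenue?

Per-click bids in order: $9.00 (Zephyr) > $8.58 (Meridian) > $6.78 (Vantage) > …
Slot 1: Zephyr pays $8.58 × 990 = $8494.20
Slot 2: Meridian pays $6.78 × 440 = $2983.20
Total = $11477.40

Total revenue: $11477.40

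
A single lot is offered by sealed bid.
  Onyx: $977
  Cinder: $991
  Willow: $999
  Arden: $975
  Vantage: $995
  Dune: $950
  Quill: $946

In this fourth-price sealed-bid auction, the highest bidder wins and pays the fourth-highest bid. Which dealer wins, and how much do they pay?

Bids in order: 999 (Willow) > 995 (Vantage) > 991 (Cinder) > 977 (Onyx) > 975 (Arden) > 950 (Dune) > …
Willow is highest; pays the fourth-highest bid, $977.

Willow pays $977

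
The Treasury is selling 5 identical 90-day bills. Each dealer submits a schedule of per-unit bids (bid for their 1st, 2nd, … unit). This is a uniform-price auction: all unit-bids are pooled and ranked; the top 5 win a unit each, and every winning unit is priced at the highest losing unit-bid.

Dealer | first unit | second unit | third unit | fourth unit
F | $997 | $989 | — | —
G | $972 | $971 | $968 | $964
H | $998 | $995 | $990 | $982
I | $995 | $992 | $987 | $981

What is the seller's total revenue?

All unit-bids, highest first — top 5: 998 (H-1), 997 (F-1), 995 (H-2), 995 (I-1), 992 (I-2)
First bid not allocated: $990.
Allocation: F 1, H 2, I 2. Every unit priced at $990.
Revenue = 5 × 990 = $4,950.

Total revenue: $4,950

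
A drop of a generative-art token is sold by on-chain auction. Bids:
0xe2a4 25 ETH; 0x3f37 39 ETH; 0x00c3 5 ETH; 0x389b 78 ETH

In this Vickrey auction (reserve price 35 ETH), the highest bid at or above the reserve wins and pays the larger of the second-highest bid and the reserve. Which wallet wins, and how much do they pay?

Vickrey auction (reserve price 35 ETH): the highest bid at or above the reserve wins and pays the larger of the second-highest bid and the reserve.
Bids ranked: 78 (0x389b) > 39 (0x3f37) > 25 (0xe2a4) > 5 (0x00c3)
0x389b has the top bid at or above the reserve (78 ETH).
max(second-highest 39 ETH, reserve 35 ETH) = 39 ETH; the reserve does not bind.

0x389b pays 39 ETH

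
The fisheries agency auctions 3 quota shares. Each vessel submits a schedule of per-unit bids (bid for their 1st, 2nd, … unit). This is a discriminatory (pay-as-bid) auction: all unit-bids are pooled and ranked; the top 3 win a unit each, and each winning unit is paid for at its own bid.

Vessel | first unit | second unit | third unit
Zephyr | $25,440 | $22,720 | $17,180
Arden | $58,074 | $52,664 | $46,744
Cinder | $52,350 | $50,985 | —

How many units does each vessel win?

Arden 2, Cinder 1

Pooled unit-bids ranked (top 3): 58,074 (Arden-1), 52,664 (Arden-2), 52,350 (Cinder-1)
Next rejected bid: $50,985 (not a price — pay-as-bid).
Allocation: Arden 2, Cinder 1.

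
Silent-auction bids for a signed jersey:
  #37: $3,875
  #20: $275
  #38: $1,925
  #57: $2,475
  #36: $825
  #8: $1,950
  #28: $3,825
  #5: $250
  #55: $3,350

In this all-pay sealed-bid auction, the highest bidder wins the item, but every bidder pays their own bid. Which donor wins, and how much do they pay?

Bids in order: 3,875 (#37) > 3,825 (#28) > 3,350 (#55) > 2,475 (#57) > 1,950 (#8) > 1,925 (#38) > …
#37 is highest and takes the item; every bidder forfeits their bid.

#37 pays $3,875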